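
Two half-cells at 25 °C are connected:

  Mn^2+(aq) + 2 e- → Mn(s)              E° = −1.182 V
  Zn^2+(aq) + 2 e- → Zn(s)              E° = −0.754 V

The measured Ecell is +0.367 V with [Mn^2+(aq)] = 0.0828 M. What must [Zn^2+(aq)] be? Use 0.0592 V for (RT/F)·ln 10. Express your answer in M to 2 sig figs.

The Zn²⁺/Zn couple has the larger reduction potential, so it is the cathode: E°cell = −0.754 − (−1.182) = +0.428 V and n = 2.
Rearranging E = E° − (0.0592/n)·log Q gives log Q = 2(+0.428 − (+0.367))/0.0592 = 2.061.
Balancing electrons gives Zn^2+(aq) + Mn(s) → Zn(s) + Mn^2+(aq); thus Q = [Mn^2+(aq)] / [Zn^2+(aq)].
Solving for the unknown gives log [Zn^2+(aq)] = −3.143, so [Zn^2+(aq)] ≈ 0.00072 M.

0.00072 M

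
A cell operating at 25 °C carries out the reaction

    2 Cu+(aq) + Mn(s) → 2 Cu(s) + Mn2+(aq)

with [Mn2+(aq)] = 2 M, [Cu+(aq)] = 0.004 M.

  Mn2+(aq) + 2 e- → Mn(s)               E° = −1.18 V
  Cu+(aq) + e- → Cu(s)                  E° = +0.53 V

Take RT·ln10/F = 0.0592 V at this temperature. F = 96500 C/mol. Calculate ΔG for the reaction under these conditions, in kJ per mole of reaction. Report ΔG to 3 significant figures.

E°cell = +0.53 − (−1.18) = +1.71 V; the balanced reaction transfers n = 2 electrons.
Here Q = [Mn2+(aq)] / [Cu+(aq)]^2 = 1.25×10^5 (log Q = 5.097), giving E = +1.71 − (0.0592/2)·(5.097) = +1.5591 V.
Then ΔG = −nFE = −2 × 96500 × +1.5591 J/mol = −301 kJ/mol.

−301 kJ/mol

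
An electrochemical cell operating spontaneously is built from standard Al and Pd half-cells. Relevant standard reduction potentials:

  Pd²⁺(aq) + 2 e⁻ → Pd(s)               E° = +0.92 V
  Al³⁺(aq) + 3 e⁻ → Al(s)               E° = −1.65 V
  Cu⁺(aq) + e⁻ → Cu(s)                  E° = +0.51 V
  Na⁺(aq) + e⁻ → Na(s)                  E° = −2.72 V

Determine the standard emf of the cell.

The Pd²⁺/Pd couple has the higher E°, so Pd ion is reduced (cathode) and Al is oxidized (anode).
E°cell = E°(cathode) − E°(anode) = +0.92 − (−1.65) = +2.57 V.

+2.57 V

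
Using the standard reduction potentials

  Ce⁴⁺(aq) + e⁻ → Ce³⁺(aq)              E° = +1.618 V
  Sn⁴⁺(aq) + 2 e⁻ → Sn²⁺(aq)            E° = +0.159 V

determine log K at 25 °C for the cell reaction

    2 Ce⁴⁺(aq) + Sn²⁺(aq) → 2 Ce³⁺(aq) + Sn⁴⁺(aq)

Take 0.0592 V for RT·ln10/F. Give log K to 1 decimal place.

log K = 49.3

The Ce⁴⁺/Ce³⁺ couple is reduced (cathode); E°cell = +1.618 − (+0.159) = +1.459 V with n = 2.
At equilibrium E = 0, so log K = nE°cell / 0.0592 = (2)(+1.459) / 0.0592 = 49.3.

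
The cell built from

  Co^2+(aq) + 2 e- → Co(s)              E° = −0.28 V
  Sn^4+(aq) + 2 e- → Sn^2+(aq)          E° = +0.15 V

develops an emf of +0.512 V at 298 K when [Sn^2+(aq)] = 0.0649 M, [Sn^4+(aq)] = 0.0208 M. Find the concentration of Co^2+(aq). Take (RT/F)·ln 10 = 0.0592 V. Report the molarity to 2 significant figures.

0.00054 M

The Sn⁴⁺/Sn²⁺ couple has the larger reduction potential, so it is the cathode: E°cell = +0.15 − (−0.28) = +0.43 V and n = 2.
From the Nernst equation, log Q = n(E° − E)/0.0592 = 2·(+0.43 − (+0.512))/0.0592 = −2.770.
For Sn^4+(aq) + Co(s) → Sn^2+(aq) + Co^2+(aq), the reaction quotient is Q = ([Sn^2+(aq)]·[Co^2+(aq)]) / [Sn^4+(aq)].
Substituting the known concentrations and solving, log [Co^2+(aq)] = −3.264 and [Co^2+(aq)] = 0.00054 M.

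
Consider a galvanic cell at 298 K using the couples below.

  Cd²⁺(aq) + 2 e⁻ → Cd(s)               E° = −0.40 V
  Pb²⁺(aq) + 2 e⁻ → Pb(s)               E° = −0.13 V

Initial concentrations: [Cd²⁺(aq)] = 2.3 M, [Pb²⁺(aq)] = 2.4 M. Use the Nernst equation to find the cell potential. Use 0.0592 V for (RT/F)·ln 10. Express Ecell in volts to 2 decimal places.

+0.27 V

Since E°(Pb²⁺/Pb) > E°(Cd²⁺/Cd), Pb²⁺/Pb serves as the cathode.
E°cell = E°cat − E°an = −0.13 − (−0.40) = +0.27 V; n = 2.
Balancing gives Pb²⁺(aq) + Cd(s) → Pb(s) + Cd²⁺(aq); hence Q = [Cd²⁺(aq)] / [Pb²⁺(aq)] = 0.958 (log Q = −0.018).
E = E° − (0.0592/n)·log Q = +0.27 − (0.0592/2)(−0.018) = +0.27 V.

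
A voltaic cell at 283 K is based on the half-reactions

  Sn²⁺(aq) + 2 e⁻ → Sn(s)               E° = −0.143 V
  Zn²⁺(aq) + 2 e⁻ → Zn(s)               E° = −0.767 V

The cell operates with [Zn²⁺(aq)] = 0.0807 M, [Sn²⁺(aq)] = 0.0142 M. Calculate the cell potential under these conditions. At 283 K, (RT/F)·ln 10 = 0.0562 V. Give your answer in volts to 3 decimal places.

Since E°(Sn²⁺/Sn) > E°(Zn²⁺/Zn), Sn²⁺/Sn serves as the cathode.
The standard potential is −0.143 − (−0.767) = +0.624 V and the balanced reaction transfers n = 2 electrons.
Balancing gives Sn²⁺(aq) + Zn(s) → Sn(s) + Zn²⁺(aq); hence Q = [Zn²⁺(aq)] / [Sn²⁺(aq)] = 5.68 (log Q = 0.755).
By the Nernst equation, E = +0.624 − (0.0562/2)·(0.755) = +0.603 V.

+0.603 V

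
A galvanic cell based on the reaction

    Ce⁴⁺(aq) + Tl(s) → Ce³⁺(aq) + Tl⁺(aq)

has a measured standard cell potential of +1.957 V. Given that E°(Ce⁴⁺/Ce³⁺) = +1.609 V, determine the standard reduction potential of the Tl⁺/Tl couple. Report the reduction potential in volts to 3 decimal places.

−0.348 V

In the reaction as written the Ce⁴⁺/Ce³⁺ couple is reduced (cathode) and Tl⁺/Tl is oxidized (anode), so E°cell = E°(Ce⁴⁺/Ce³⁺) − E°(Tl⁺/Tl).
E°(Tl⁺/Tl) = E°(cathode) − E°cell = +1.609 − (+1.957) = −0.348 V.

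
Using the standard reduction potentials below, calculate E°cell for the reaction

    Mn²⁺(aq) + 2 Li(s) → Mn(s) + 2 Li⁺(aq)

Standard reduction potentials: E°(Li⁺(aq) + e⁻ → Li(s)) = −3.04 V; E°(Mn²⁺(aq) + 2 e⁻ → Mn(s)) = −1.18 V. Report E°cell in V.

In the reaction as written, Mn²⁺(aq) is reduced (cathode) and Li⁺(aq) is produced by oxidation at the anode.
E°cell = E°(cathode) − E°(anode) = −1.18 − (−3.04) = +1.86 V.
The positive value indicates the reaction is spontaneous as written.

+1.86 V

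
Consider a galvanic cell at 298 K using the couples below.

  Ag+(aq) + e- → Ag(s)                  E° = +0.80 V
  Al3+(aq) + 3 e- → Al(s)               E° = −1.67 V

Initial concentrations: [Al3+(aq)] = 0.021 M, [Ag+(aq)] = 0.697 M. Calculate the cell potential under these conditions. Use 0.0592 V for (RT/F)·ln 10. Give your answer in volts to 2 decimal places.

+2.49 V

Ag⁺/Ag is reduced (cathode, E° = +0.80 V) and Al³⁺/Al is oxidized (anode).
E°cell = +0.80 − (−1.67) = +2.47 V, with n = 3 electrons transferred.
Balancing gives 3 Ag+(aq) + Al(s) → 3 Ag(s) + Al3+(aq); hence Q = [Al3+(aq)] / [Ag+(aq)]^3 = 0.062 (log Q = −1.207).
By the Nernst equation, E = +2.47 − (0.0592/3)·(−1.207) = +2.49 V.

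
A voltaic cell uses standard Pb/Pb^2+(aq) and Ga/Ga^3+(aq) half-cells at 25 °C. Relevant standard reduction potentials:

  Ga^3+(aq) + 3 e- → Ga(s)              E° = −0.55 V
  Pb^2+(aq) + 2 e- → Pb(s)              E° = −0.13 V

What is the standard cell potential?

+0.42 V

Of the two couples in this cell, the one with the more positive reduction potential is reduced at the cathode: here that is Pb²⁺/Pb (−0.13 V); Ga³⁺/Ga (−0.55 V) is the anode.
E°cell = E°(cathode) − E°(anode) = −0.13 − (−0.55) = +0.42 V.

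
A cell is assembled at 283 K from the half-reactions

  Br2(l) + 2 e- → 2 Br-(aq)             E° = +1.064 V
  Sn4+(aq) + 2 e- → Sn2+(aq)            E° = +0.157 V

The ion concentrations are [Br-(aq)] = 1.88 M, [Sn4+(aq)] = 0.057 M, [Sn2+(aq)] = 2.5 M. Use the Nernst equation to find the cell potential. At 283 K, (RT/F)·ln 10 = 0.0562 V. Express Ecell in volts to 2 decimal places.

+0.94 V

Br₂/Br⁻ is reduced (cathode, E° = +1.064 V) and Sn⁴⁺/Sn²⁺ is oxidized (anode).
The standard potential is +1.064 − (+0.157) = +0.907 V and the balanced reaction transfers n = 2 electrons.
Balancing gives Br2(l) + Sn2+(aq) → 2 Br-(aq) + Sn4+(aq); hence Q = ([Br-(aq)]^2·[Sn4+(aq)]) / [Sn2+(aq)] = 0.0806 (log Q = −1.094).
Applying E = E° − (RT ln10/nF)·log Q gives +0.907 − (0.0562/2)(−1.094) = +0.94 V.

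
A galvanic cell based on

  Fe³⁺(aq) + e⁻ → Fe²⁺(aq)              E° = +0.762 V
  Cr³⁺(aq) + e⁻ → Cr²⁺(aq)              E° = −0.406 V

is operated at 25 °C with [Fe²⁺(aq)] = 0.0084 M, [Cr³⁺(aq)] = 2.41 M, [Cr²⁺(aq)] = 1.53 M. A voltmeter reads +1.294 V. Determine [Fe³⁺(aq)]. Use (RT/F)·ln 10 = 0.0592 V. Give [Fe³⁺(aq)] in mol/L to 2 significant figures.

The Fe³⁺/Fe²⁺ couple has the larger reduction potential, so it is the cathode: E°cell = +0.762 − (−0.406) = +1.168 V and n = 1.
From the Nernst equation, log Q = n(E° − E)/0.0592 = 1·(+1.168 − (+1.294))/0.0592 = −2.128.
For Fe³⁺(aq) + Cr²⁺(aq) → Fe²⁺(aq) + Cr³⁺(aq), the reaction quotient is Q = ([Fe²⁺(aq)]·[Cr³⁺(aq)]) / ([Fe³⁺(aq)]·[Cr²⁺(aq)]).
Substituting the known concentrations and solving, log [Fe³⁺(aq)] = 0.250 and [Fe³⁺(aq)] = 1.8 M.

1.8 M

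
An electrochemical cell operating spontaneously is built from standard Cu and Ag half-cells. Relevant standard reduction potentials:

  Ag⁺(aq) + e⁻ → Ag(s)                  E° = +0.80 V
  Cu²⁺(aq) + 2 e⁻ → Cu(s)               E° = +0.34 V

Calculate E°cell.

The Ag⁺/Ag couple has the higher E°, so Ag ion is reduced (cathode) and Cu is oxidized (anode).
E°cell = E°(cathode) − E°(anode) = +0.80 − (+0.34) = +0.46 V.

+0.46 V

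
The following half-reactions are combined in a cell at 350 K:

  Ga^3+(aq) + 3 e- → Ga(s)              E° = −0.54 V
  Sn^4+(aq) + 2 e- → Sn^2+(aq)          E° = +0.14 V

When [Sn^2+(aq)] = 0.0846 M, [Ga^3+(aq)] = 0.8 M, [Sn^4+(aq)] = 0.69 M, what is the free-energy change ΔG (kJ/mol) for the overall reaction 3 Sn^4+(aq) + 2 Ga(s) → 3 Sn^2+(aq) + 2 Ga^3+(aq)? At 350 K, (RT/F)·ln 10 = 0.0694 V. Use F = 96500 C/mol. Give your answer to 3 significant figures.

E°cell = +0.14 − (−0.54) = +0.68 V; the balanced reaction transfers n = 6 electrons.
Here Q = ([Sn^2+(aq)]^3·[Ga^3+(aq)]^2) / [Sn^4+(aq)]^3 = 0.00118 (log Q = −2.928), giving E = +0.68 − (0.0694/6)·(−2.928) = +0.7139 V.
Then ΔG = −nFE = −6 × 96500 × +0.7139 J/mol = −413 kJ/mol.

−413 kJ/mol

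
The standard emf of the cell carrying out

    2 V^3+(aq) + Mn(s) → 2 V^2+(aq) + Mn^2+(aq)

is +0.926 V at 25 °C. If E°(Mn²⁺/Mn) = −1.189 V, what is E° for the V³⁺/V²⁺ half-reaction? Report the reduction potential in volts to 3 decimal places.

−0.263 V

In the reaction as written the V³⁺/V²⁺ couple is reduced (cathode) and Mn²⁺/Mn is oxidized (anode), so E°cell = E°(V³⁺/V²⁺) − E°(Mn²⁺/Mn).
E°(V³⁺/V²⁺) = E°cell + E°(anode) = +0.926 + (−1.189) = −0.263 V.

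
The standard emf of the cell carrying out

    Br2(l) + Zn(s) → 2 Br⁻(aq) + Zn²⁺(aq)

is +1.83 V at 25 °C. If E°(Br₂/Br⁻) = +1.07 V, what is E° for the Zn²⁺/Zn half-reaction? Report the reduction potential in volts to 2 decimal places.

In the reaction as written the Br₂/Br⁻ couple is reduced (cathode) and Zn²⁺/Zn is oxidized (anode), so E°cell = E°(Br₂/Br⁻) − E°(Zn²⁺/Zn).
E°(Zn²⁺/Zn) = E°(cathode) − E°cell = +1.07 − (+1.83) = −0.76 V.

−0.76 V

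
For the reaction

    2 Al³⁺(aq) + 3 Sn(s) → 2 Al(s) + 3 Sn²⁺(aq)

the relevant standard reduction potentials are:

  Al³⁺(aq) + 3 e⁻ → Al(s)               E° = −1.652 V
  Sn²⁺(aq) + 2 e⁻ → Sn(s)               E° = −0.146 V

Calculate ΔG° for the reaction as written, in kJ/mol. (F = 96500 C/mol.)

In the reaction as written Al³⁺(aq) is reduced, so the Al³⁺/Al couple is the cathode and Sn²⁺/Sn is the anode.
E°cell = −1.652 − (−0.146) = −1.506 V; balancing electrons gives n = 6.
ΔG° = −nFE°cell = −(6)(96500)(−1.506) J/mol = +872 kJ/mol.

+872 kJ/mol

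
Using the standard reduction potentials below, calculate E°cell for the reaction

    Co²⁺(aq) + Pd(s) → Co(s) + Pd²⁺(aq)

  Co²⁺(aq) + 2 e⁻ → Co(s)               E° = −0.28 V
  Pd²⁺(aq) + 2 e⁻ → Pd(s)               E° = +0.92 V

Co²⁺(aq) gains electrons, so the Co²⁺/Co couple is the cathode; the Pd²⁺/Pd couple is the anode.
E°cell = E°(cathode) − E°(anode) = −0.28 − (+0.92) = −1.20 V.
The negative E°cell means the reaction is non-spontaneous in the direction written.

−1.20 V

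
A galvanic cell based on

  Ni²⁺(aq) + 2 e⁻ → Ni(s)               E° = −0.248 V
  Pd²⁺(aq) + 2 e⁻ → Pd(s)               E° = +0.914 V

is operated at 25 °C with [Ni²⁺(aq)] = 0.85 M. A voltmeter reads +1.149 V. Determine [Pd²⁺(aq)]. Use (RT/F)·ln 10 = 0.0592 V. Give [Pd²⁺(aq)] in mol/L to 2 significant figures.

0.31 M

With Pd²⁺/Pd at the cathode and Ni²⁺/Ni at the anode, E°cell = +0.914 − (−0.248) = +1.162 V (n = 2).
Rearranging E = E° − (0.0592/n)·log Q gives log Q = 2(+1.162 − (+1.149))/0.0592 = 0.439.
Balancing electrons gives Pd²⁺(aq) + Ni(s) → Pd(s) + Ni²⁺(aq); thus Q = [Ni²⁺(aq)] / [Pd²⁺(aq)].
Isolating [Pd²⁺(aq)] in Q = 10^{0.439} yields log [Pd²⁺(aq)] = −0.510, i.e. 0.31 M.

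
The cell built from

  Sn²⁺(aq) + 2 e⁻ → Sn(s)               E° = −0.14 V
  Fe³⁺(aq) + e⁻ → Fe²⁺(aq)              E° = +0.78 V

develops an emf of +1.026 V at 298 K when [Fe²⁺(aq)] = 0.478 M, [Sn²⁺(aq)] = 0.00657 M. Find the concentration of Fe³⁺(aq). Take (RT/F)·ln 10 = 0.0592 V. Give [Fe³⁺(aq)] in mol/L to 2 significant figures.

Fe³⁺/Fe²⁺ is the cathode (higher E°); E°cell = +0.78 − (−0.14) = +0.92 V with n = 2.
From the Nernst equation, log Q = n(E° − E)/0.0592 = 2·(+0.92 − (+1.026))/0.0592 = −3.581.
The balanced reaction is 2 Fe³⁺(aq) + Sn(s) → 2 Fe²⁺(aq) + Sn²⁺(aq), so Q = ([Fe²⁺(aq)]^2·[Sn²⁺(aq)]) / [Fe³⁺(aq)]^2.
Solving for the unknown gives log [Fe³⁺(aq)] = 0.379, so [Fe³⁺(aq)] ≈ 2.4 M.

2.4 M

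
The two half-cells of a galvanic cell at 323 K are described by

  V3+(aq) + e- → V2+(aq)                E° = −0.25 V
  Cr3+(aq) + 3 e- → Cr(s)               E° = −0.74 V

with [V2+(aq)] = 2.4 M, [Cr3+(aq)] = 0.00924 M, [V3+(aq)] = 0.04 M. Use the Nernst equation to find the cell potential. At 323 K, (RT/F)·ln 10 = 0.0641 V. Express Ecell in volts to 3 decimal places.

+0.419 V

The V³⁺/V²⁺ couple has the more positive E°, so it is the cathode; Cr³⁺/Cr is the anode.
The standard potential is −0.25 − (−0.74) = +0.49 V and the balanced reaction transfers n = 3 electrons.
The balanced reaction is 3 V3+(aq) + Cr(s) → 3 V2+(aq) + Cr3+(aq), so Q = ([V2+(aq)]^3·[Cr3+(aq)]) / [V3+(aq)]^3 = 2×10^3 and log Q = 3.300.
E = E° − (0.0641/n)·log Q = +0.49 − (0.0641/3)(3.300) = +0.419 V.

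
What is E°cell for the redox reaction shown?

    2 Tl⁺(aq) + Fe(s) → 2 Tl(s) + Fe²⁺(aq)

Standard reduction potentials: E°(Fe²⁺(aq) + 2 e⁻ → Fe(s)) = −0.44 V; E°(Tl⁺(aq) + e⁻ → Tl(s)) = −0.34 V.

Tl⁺(aq) gains electrons, so the Tl⁺/Tl couple is the cathode; the Fe²⁺/Fe couple is the anode.
E°cell = E°(cathode) − E°(anode) = −0.34 − (−0.44) = +0.10 V.
The positive value indicates the reaction is spontaneous as written.

+0.10 V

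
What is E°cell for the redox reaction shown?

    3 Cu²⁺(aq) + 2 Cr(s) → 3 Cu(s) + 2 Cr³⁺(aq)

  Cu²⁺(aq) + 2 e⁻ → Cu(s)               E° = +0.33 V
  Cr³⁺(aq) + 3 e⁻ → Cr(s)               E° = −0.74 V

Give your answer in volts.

+1.07 V

In the reaction as written, Cu²⁺(aq) is reduced (cathode) and Cr³⁺(aq) is produced by oxidation at the anode.
E°cell = E°(cathode) − E°(anode) = +0.33 − (−0.74) = +1.07 V.
The positive value indicates the reaction is spontaneous as written.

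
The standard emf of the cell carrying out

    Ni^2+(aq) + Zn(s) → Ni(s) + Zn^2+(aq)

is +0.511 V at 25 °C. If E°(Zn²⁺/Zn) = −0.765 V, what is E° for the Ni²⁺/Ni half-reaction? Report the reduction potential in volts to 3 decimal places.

−0.254 V

In the reaction as written the Ni²⁺/Ni couple is reduced (cathode) and Zn²⁺/Zn is oxidized (anode), so E°cell = E°(Ni²⁺/Ni) − E°(Zn²⁺/Zn).
E°(Ni²⁺/Ni) = E°cell + E°(anode) = +0.511 + (−0.765) = −0.254 V.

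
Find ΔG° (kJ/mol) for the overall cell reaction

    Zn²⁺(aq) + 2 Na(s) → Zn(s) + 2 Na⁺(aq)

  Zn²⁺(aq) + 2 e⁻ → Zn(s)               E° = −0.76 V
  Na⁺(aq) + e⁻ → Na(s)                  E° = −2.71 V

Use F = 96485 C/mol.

In the reaction as written Zn²⁺(aq) is reduced, so the Zn²⁺/Zn couple is the cathode and Na⁺/Na is the anode.
E°cell = −0.76 − (−2.71) = +1.95 V; balancing electrons gives n = 2.
ΔG° = −nFE°cell = −(2)(96485)(+1.95) J/mol = −376 kJ/mol.

−376 kJ/mol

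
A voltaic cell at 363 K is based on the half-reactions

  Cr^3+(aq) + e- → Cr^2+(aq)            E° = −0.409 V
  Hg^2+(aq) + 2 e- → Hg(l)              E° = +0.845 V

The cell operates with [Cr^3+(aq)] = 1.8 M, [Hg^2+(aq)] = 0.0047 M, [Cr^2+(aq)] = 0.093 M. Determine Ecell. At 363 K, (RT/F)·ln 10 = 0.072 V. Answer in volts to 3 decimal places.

Since E°(Hg²⁺/Hg) > E°(Cr³⁺/Cr²⁺), Hg²⁺/Hg serves as the cathode.
E°cell = E°cat − E°an = +0.845 − (−0.409) = +1.254 V; n = 2.
Balancing gives Hg^2+(aq) + 2 Cr^2+(aq) → Hg(l) + 2 Cr^3+(aq); hence Q = [Cr^3+(aq)]^2 / ([Hg^2+(aq)]·[Cr^2+(aq)]^2) = 7.97×10^4 (log Q = 4.901).
Applying E = E° − (RT ln10/nF)·log Q gives +1.254 − (0.072/2)(4.901) = +1.078 V.

+1.078 V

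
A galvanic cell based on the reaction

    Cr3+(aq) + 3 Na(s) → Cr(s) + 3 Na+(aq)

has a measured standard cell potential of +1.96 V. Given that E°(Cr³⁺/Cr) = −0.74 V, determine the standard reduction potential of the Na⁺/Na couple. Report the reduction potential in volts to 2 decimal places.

−2.70 V

In the reaction as written the Cr³⁺/Cr couple is reduced (cathode) and Na⁺/Na is oxidized (anode), so E°cell = E°(Cr³⁺/Cr) − E°(Na⁺/Na).
E°(Na⁺/Na) = E°(cathode) − E°cell = −0.74 − (+1.96) = −2.70 V.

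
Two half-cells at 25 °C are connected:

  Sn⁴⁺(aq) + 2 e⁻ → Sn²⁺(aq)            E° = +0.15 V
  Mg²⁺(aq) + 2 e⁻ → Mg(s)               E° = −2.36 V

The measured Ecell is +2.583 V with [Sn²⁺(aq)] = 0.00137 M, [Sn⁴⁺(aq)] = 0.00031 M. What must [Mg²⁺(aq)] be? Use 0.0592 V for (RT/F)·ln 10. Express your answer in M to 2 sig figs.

With Sn⁴⁺/Sn²⁺ at the cathode and Mg²⁺/Mg at the anode, E°cell = +0.15 − (−2.36) = +2.51 V (n = 2).
Since E = E° − (0.0592/n)·log Q, log Q = n(E° − E)/0.0592 = −2.466.
For Sn⁴⁺(aq) + Mg(s) → Sn²⁺(aq) + Mg²⁺(aq), the reaction quotient is Q = ([Sn²⁺(aq)]·[Mg²⁺(aq)]) / [Sn⁴⁺(aq)].
Substituting the known concentrations and solving, log [Mg²⁺(aq)] = −3.111 and [Mg²⁺(aq)] = 0.00077 M.

0.00077 M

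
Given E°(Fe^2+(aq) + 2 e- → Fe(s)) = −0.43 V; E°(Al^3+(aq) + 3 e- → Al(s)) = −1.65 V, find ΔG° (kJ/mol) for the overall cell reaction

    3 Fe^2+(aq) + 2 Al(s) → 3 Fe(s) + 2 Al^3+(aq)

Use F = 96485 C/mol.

−706 kJ/mol

In the reaction as written Fe^2+(aq) is reduced, so the Fe²⁺/Fe couple is the cathode and Al³⁺/Al is the anode.
E°cell = −0.43 − (−1.65) = +1.22 V; balancing electrons gives n = 6.
ΔG° = −nFE°cell = −(6)(96485)(+1.22) J/mol = −706 kJ/mol.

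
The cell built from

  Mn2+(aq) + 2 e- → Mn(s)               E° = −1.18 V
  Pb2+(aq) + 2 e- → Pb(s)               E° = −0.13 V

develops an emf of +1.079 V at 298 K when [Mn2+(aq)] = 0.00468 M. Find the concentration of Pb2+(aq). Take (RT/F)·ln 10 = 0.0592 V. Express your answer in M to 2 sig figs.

Pb²⁺/Pb is the cathode (higher E°); E°cell = −0.13 − (−1.18) = +1.05 V with n = 2.
Since E = E° − (0.0592/n)·log Q, log Q = n(E° − E)/0.0592 = −0.980.
Balancing electrons gives Pb2+(aq) + Mn(s) → Pb(s) + Mn2+(aq); thus Q = [Mn2+(aq)] / [Pb2+(aq)].
Substituting the known concentrations and solving, log [Pb2+(aq)] = −1.350 and [Pb2+(aq)] = 0.045 M.

0.045 M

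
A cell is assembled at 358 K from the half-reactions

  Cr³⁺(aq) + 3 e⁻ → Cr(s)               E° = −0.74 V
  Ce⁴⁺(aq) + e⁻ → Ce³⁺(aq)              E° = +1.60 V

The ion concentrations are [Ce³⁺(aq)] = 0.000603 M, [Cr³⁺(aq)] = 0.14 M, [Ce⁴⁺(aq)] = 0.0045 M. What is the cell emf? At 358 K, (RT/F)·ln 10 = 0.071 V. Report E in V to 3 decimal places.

The Ce⁴⁺/Ce³⁺ couple has the more positive E°, so it is the cathode; Cr³⁺/Cr is the anode.
E°cell = E°cat − E°an = +1.60 − (−0.74) = +2.34 V; n = 3.
The balanced reaction is 3 Ce⁴⁺(aq) + Cr(s) → 3 Ce³⁺(aq) + Cr³⁺(aq), so Q = ([Ce³⁺(aq)]^3·[Cr³⁺(aq)]) / [Ce⁴⁺(aq)]^3 = 0.000337 and log Q = −3.473.
By the Nernst equation, E = +2.34 − (0.071/3)·(−3.473) = +2.422 V.

+2.422 V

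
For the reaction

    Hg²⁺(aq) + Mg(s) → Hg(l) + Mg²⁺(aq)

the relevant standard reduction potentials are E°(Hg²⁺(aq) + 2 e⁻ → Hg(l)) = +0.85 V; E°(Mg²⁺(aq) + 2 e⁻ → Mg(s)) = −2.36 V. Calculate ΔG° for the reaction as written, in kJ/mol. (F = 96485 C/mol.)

In the reaction as written Hg²⁺(aq) is reduced, so the Hg²⁺/Hg couple is the cathode and Mg²⁺/Mg is the anode.
E°cell = +0.85 − (−2.36) = +3.21 V; balancing electrons gives n = 2.
ΔG° = −nFE°cell = −(2)(96485)(+3.21) J/mol = −619 kJ/mol.

−619 kJ/mol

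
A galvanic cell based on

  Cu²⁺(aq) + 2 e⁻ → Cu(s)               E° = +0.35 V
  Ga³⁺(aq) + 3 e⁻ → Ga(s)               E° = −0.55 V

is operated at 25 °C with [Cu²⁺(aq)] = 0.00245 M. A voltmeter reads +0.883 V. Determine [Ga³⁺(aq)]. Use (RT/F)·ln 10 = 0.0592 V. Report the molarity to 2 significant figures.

0.00088 M

With Cu²⁺/Cu at the cathode and Ga³⁺/Ga at the anode, E°cell = +0.35 − (−0.55) = +0.90 V (n = 6).
Since E = E° − (0.0592/n)·log Q, log Q = n(E° − E)/0.0592 = 1.723.
Balancing electrons gives 3 Cu²⁺(aq) + 2 Ga(s) → 3 Cu(s) + 2 Ga³⁺(aq); thus Q = [Ga³⁺(aq)]^2 / [Cu²⁺(aq)]^3.
Solving for the unknown gives log [Ga³⁺(aq)] = −3.055, so [Ga³⁺(aq)] ≈ 0.00088 M.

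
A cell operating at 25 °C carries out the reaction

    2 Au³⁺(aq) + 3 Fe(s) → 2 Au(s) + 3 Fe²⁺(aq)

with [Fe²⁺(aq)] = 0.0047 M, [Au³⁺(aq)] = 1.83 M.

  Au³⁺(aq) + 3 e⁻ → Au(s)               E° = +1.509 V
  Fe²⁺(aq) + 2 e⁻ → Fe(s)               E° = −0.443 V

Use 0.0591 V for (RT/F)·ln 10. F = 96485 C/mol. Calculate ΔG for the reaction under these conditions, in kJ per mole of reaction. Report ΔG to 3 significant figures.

The standard cell potential is +1.509 − (−0.443) = +1.952 V, with n = 6 electrons in the balanced equation.
Here Q = [Fe²⁺(aq)]^3 / [Au³⁺(aq)]^2 = 3.1×10^−8 (log Q = −7.509), giving E = +1.952 − (0.0591/6)·(−7.509) = +2.0260 V.
Finally ΔG = −nFE = −(6)(96485 C/mol)(+2.0260 V) = −1170 kJ/mol.

−1170 kJ/mol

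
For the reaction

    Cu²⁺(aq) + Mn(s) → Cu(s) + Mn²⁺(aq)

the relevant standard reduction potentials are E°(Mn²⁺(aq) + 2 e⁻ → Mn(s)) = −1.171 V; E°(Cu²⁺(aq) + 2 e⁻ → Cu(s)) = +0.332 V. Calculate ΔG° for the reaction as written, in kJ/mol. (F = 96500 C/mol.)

−290 kJ/mol

In the reaction as written Cu²⁺(aq) is reduced, so the Cu²⁺/Cu couple is the cathode and Mn²⁺/Mn is the anode.
E°cell = +0.332 − (−1.171) = +1.503 V; balancing electrons gives n = 2.
ΔG° = −nFE°cell = −(2)(96500)(+1.503) J/mol = −290 kJ/mol.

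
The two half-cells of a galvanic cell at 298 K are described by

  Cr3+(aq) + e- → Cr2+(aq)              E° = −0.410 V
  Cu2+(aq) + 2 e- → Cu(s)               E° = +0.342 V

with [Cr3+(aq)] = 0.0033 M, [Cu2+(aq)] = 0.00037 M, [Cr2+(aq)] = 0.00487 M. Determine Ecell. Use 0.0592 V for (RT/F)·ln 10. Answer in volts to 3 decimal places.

+0.660 V

The Cu²⁺/Cu couple has the more positive E°, so it is the cathode; Cr³⁺/Cr²⁺ is the anode.
E°cell = E°cat − E°an = +0.342 − (−0.410) = +0.752 V; n = 2.
For the overall reaction Cu2+(aq) + 2 Cr2+(aq) → Cu(s) + 2 Cr3+(aq), Q = [Cr3+(aq)]^2 / ([Cu2+(aq)]·[Cr2+(aq)]^2) = 1.24×10^3, giving log Q = 3.094.
By the Nernst equation, E = +0.752 − (0.0592/2)·(3.094) = +0.660 V.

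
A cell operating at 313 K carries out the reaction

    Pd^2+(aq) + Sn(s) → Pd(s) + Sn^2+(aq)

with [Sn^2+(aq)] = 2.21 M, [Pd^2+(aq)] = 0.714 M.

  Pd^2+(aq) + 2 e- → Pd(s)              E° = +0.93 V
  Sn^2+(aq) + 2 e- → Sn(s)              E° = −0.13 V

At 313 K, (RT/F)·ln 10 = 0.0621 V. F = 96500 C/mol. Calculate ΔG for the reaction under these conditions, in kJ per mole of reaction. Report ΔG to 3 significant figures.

−202 kJ/mol

E°cell = +0.93 − (−0.13) = +1.06 V; the balanced reaction transfers n = 2 electrons.
Here Q = [Sn^2+(aq)] / [Pd^2+(aq)] = 3.1 (log Q = 0.491), giving E = +1.06 − (0.0621/2)·(0.491) = +1.0448 V.
Finally ΔG = −nFE = −(2)(96500 C/mol)(+1.0448 V) = −202 kJ/mol.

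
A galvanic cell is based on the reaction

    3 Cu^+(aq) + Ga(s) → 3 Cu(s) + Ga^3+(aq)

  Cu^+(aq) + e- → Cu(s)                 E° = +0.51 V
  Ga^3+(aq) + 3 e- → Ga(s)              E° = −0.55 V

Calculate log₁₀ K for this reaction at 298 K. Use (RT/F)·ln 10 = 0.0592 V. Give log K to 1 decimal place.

log K = 53.7

The Cu⁺/Cu couple is reduced (cathode); E°cell = +0.51 − (−0.55) = +1.06 V with n = 3.
At equilibrium E = 0, so log K = nE°cell / 0.0592 = (3)(+1.06) / 0.0592 = 53.7.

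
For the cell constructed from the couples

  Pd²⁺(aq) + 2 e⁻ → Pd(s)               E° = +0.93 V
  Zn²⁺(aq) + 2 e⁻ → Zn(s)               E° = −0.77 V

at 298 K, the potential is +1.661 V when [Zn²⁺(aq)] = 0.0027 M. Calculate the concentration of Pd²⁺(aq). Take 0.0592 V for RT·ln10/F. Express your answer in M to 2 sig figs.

0.00013 M

Pd²⁺/Pd is the cathode (higher E°); E°cell = +0.93 − (−0.77) = +1.70 V with n = 2.
Rearranging E = E° − (0.0592/n)·log Q gives log Q = 2(+1.70 − (+1.661))/0.0592 = 1.318.
For Pd²⁺(aq) + Zn(s) → Pd(s) + Zn²⁺(aq), the reaction quotient is Q = [Zn²⁺(aq)] / [Pd²⁺(aq)].
Solving for the unknown gives log [Pd²⁺(aq)] = −3.887, so [Pd²⁺(aq)] ≈ 0.00013 M.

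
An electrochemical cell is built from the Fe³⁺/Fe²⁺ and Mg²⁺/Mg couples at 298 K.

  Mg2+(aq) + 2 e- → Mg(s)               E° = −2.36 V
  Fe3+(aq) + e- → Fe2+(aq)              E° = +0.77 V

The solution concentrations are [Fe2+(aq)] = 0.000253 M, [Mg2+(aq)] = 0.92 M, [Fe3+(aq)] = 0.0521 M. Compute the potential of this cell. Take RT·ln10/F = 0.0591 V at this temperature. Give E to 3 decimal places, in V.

+3.268 V

Fe³⁺/Fe²⁺ is reduced (cathode, E° = +0.77 V) and Mg²⁺/Mg is oxidized (anode).
The standard potential is +0.77 − (−2.36) = +3.13 V and the balanced reaction transfers n = 2 electrons.
Balancing gives 2 Fe3+(aq) + Mg(s) → 2 Fe2+(aq) + Mg2+(aq); hence Q = ([Fe2+(aq)]^2·[Mg2+(aq)]) / [Fe3+(aq)]^2 = 2.17×10^−5 (log Q = −4.664).
By the Nernst equation, E = +3.13 − (0.0591/2)·(−4.664) = +3.268 V.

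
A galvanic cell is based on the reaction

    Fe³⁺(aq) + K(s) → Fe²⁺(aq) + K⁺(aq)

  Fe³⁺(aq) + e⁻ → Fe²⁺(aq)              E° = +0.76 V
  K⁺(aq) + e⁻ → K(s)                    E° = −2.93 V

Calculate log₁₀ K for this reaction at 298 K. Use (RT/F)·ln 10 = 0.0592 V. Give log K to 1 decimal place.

log K = 62.3

The Fe³⁺/Fe²⁺ couple is reduced (cathode); E°cell = +0.76 − (−2.93) = +3.69 V with n = 1.
At equilibrium E = 0, so log K = nE°cell / 0.0592 = (1)(+3.69) / 0.0592 = 62.3.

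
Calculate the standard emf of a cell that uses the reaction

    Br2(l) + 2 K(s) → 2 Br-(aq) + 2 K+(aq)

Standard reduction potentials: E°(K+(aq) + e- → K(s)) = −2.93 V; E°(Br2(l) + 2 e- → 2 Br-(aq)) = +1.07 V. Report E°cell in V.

In the reaction as written, Br2(l) is reduced (cathode) and K+(aq) is produced by oxidation at the anode.
E°cell = E°(cathode) − E°(anode) = +1.07 − (−2.93) = +4.00 V.
The positive value indicates the reaction is spontaneous as written.

+4.00 V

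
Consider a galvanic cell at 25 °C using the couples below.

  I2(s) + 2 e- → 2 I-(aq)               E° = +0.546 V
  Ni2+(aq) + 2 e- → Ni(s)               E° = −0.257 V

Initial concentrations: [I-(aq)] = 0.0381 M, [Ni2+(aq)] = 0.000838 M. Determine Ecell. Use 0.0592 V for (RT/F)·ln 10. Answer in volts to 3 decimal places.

I₂/I⁻ is reduced (cathode, E° = +0.546 V) and Ni²⁺/Ni is oxidized (anode).
E°cell = E°cat − E°an = +0.546 − (−0.257) = +0.803 V; n = 2.
Balancing gives I2(s) + Ni(s) → 2 I-(aq) + Ni2+(aq); hence Q = [I-(aq)]^2·[Ni2+(aq)] = 1.22×10^−6 (log Q = −5.915).
E = E° − (0.0592/n)·log Q = +0.803 − (0.0592/2)(−5.915) = +0.978 V.

+0.978 V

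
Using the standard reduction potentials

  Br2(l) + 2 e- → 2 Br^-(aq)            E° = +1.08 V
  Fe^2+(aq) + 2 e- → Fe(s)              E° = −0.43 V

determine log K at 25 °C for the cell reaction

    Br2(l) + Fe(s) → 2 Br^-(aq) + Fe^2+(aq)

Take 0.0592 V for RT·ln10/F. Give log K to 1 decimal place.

log K = 51.0

The Br₂/Br⁻ couple is reduced (cathode); E°cell = +1.08 − (−0.43) = +1.51 V with n = 2.
At equilibrium E = 0, so log K = nE°cell / 0.0592 = (2)(+1.51) / 0.0592 = 51.0.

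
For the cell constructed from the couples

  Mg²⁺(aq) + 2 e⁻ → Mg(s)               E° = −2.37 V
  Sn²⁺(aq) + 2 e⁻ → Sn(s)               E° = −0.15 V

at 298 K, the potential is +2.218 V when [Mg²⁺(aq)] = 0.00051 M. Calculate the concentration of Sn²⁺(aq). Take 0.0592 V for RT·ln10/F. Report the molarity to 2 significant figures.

0.00044 M

With Sn²⁺/Sn at the cathode and Mg²⁺/Mg at the anode, E°cell = −0.15 − (−2.37) = +2.22 V (n = 2).
From the Nernst equation, log Q = n(E° − E)/0.0592 = 2·(+2.22 − (+2.218))/0.0592 = 0.068.
Balancing electrons gives Sn²⁺(aq) + Mg(s) → Sn(s) + Mg²⁺(aq); thus Q = [Mg²⁺(aq)] / [Sn²⁺(aq)].
Solving for the unknown gives log [Sn²⁺(aq)] = −3.360, so [Sn²⁺(aq)] ≈ 0.00044 M.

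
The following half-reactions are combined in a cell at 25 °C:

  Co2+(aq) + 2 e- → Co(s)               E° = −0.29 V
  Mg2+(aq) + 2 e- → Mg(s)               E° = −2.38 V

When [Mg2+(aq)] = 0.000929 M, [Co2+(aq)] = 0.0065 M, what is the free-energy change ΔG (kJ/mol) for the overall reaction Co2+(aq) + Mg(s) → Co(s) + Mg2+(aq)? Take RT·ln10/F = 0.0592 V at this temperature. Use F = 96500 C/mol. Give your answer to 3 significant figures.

−408 kJ/mol

With Co²⁺/Co reduced at the cathode, E°cell = −0.29 − (−2.38) = +2.09 V and n = 2.
The reaction quotient is [Mg2+(aq)] / [Co2+(aq)] = 0.143; by Nernst, E = +2.09 − (0.0592/2)(−0.845) = +2.1150 V.
Then ΔG = −nFE = −2 × 96500 × +2.1150 J/mol = −408 kJ/mol.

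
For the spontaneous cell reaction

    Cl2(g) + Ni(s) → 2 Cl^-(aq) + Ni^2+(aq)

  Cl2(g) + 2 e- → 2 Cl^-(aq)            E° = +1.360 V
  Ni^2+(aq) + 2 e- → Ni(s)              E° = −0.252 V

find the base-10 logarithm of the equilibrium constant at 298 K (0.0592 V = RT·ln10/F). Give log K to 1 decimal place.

log K = 54.5

The Cl₂/Cl⁻ couple is reduced (cathode); E°cell = +1.360 − (−0.252) = +1.612 V with n = 2.
At equilibrium E = 0, so log K = nE°cell / 0.0592 = (2)(+1.612) / 0.0592 = 54.5.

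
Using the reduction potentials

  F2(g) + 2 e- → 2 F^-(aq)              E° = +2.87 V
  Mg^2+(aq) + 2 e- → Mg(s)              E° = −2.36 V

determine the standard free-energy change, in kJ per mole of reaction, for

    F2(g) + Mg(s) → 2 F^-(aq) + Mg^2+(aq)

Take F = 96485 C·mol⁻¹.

In the reaction as written F2(g) is reduced, so the F₂/F⁻ couple is the cathode and Mg²⁺/Mg is the anode.
E°cell = +2.87 − (−2.36) = +5.23 V; balancing electrons gives n = 2.
ΔG° = −nFE°cell = −(2)(96485)(+5.23) J/mol = −1009 kJ/mol.

−1009 kJ/mol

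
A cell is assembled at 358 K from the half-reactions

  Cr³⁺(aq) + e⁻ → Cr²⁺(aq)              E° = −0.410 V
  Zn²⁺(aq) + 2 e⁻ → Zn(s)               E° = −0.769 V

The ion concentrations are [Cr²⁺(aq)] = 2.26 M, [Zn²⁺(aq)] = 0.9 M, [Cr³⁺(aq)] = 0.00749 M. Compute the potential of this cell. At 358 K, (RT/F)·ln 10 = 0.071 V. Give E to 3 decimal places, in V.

+0.185 V

Since E°(Cr³⁺/Cr²⁺) > E°(Zn²⁺/Zn), Cr³⁺/Cr²⁺ serves as the cathode.
The standard potential is −0.410 − (−0.769) = +0.359 V and the balanced reaction transfers n = 2 electrons.
Balancing gives 2 Cr³⁺(aq) + Zn(s) → 2 Cr²⁺(aq) + Zn²⁺(aq); hence Q = ([Cr²⁺(aq)]^2·[Zn²⁺(aq)]) / [Cr³⁺(aq)]^2 = 8.19×10^4 (log Q = 4.913).
By the Nernst equation, E = +0.359 − (0.071/2)·(4.913) = +0.185 V.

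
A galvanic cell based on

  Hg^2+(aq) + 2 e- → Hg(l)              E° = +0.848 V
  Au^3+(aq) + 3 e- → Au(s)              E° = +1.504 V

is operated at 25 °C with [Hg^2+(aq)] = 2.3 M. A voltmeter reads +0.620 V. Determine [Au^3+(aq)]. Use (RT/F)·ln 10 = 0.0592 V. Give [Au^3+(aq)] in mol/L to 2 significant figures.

0.052 M

With Au³⁺/Au at the cathode and Hg²⁺/Hg at the anode, E°cell = +1.504 − (+0.848) = +0.656 V (n = 6).
From the Nernst equation, log Q = n(E° − E)/0.0592 = 6·(+0.656 − (+0.620))/0.0592 = 3.649.
For 2 Au^3+(aq) + 3 Hg(l) → 2 Au(s) + 3 Hg^2+(aq), the reaction quotient is Q = [Hg^2+(aq)]^3 / [Au^3+(aq)]^2.
Substituting the known concentrations and solving, log [Au^3+(aq)] = −1.282 and [Au^3+(aq)] = 0.052 M.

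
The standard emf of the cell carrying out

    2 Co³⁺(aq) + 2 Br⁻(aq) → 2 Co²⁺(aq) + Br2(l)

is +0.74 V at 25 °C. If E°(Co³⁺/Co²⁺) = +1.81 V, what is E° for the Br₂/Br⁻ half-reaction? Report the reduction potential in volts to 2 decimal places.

+1.07 V

In the reaction as written the Co³⁺/Co²⁺ couple is reduced (cathode) and Br₂/Br⁻ is oxidized (anode), so E°cell = E°(Co³⁺/Co²⁺) − E°(Br₂/Br⁻).
E°(Br₂/Br⁻) = E°(cathode) − E°cell = +1.81 − (+0.74) = +1.07 V.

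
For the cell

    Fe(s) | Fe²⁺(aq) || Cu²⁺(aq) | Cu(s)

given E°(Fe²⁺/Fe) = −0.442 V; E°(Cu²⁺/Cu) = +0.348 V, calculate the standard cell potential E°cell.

+0.790 V

By convention the left-hand electrode in cell notation is the anode (oxidation) and the right-hand electrode is the cathode (reduction).
E°cell = E°(right) − E°(left) = +0.348 − (−0.442) = +0.790 V.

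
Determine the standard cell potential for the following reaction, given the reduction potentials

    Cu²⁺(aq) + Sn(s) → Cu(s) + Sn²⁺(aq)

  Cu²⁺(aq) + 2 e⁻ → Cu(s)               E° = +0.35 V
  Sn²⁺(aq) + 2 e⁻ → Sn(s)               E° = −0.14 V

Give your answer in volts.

In the reaction as written, Cu²⁺(aq) is reduced (cathode) and Sn²⁺(aq) is produced by oxidation at the anode.
E°cell = E°(cathode) − E°(anode) = +0.35 − (−0.14) = +0.49 V.

+0.49 V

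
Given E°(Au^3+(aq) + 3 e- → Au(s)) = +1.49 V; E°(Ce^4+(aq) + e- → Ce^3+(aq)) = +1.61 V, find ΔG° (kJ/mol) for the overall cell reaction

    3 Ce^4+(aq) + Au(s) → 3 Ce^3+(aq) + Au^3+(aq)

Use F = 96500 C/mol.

−34.7 kJ/mol

In the reaction as written Ce^4+(aq) is reduced, so the Ce⁴⁺/Ce³⁺ couple is the cathode and Au³⁺/Au is the anode.
E°cell = +1.61 − (+1.49) = +0.12 V; balancing electrons gives n = 3.
ΔG° = −nFE°cell = −(3)(96500)(+0.12) J/mol = −34.7 kJ/mol.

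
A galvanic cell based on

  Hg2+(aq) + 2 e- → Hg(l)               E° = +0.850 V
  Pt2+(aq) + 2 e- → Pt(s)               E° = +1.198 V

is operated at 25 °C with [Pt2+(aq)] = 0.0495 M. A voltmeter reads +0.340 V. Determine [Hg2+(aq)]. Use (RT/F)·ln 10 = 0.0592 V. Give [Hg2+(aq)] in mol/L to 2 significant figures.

0.092 M

Pt²⁺/Pt is the cathode (higher E°); E°cell = +1.198 − (+0.850) = +0.348 V with n = 2.
Rearranging E = E° − (0.0592/n)·log Q gives log Q = 2(+0.348 − (+0.340))/0.0592 = 0.270.
For Pt2+(aq) + Hg(l) → Pt(s) + Hg2+(aq), the reaction quotient is Q = [Hg2+(aq)] / [Pt2+(aq)].
Solving for the unknown gives log [Hg2+(aq)] = −1.035, so [Hg2+(aq)] ≈ 0.092 M.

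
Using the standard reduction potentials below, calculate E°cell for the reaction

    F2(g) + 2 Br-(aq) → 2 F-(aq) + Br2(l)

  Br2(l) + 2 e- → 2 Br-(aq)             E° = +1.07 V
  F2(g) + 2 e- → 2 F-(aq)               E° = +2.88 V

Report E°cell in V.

In the reaction as written, F2(g) is reduced (cathode) and Br2(l) is produced by oxidation at the anode.
E°cell = E°(cathode) − E°(anode) = +2.88 − (+1.07) = +1.81 V.

+1.81 V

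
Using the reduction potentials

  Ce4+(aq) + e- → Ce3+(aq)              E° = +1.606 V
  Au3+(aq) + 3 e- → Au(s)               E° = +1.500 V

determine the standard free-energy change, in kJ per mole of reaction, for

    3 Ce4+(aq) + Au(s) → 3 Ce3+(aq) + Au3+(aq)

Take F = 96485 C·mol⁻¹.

−30.7 kJ/mol

In the reaction as written Ce4+(aq) is reduced, so the Ce⁴⁺/Ce³⁺ couple is the cathode and Au³⁺/Au is the anode.
E°cell = +1.606 − (+1.500) = +0.106 V; balancing electrons gives n = 3.
ΔG° = −nFE°cell = −(3)(96485)(+0.106) J/mol = −30.7 kJ/mol.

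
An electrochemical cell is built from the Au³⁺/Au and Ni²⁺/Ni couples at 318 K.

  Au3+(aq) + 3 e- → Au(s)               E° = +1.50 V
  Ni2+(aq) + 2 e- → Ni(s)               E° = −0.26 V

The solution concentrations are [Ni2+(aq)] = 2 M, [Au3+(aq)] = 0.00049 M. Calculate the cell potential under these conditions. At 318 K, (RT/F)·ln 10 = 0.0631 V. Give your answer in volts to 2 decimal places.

+1.68 V

Au³⁺/Au is reduced (cathode, E° = +1.50 V) and Ni²⁺/Ni is oxidized (anode).
The standard potential is +1.50 − (−0.26) = +1.76 V and the balanced reaction transfers n = 6 electrons.
Balancing gives 2 Au3+(aq) + 3 Ni(s) → 2 Au(s) + 3 Ni2+(aq); hence Q = [Ni2+(aq)]^3 / [Au3+(aq)]^2 = 3.33×10^7 (log Q = 7.523).
E = E° − (0.0631/n)·log Q = +1.76 − (0.0631/6)(7.523) = +1.68 V.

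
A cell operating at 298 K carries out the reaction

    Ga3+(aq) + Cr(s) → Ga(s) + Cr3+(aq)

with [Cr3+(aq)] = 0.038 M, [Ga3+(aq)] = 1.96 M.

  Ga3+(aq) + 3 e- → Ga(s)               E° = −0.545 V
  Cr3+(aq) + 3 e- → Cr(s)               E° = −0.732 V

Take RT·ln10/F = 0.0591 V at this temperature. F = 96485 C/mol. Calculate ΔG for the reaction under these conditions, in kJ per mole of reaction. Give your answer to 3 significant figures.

−63.9 kJ/mol

With Ga³⁺/Ga reduced at the cathode, E°cell = −0.545 − (−0.732) = +0.187 V and n = 3.
Q = [Cr3+(aq)] / [Ga3+(aq)] = 0.0194, so log Q = −1.712 and E = +0.187 − (0.0591/3)(−1.712) = +0.2207 V.
ΔG = −nFE = −(3)(96485)(+0.2207) J/mol = −63.9 kJ/mol.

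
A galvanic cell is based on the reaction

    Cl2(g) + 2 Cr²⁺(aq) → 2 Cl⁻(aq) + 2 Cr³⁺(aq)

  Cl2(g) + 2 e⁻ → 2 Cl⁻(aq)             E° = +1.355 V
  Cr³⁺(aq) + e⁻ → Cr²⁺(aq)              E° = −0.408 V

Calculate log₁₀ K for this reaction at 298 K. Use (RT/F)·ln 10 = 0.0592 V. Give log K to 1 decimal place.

The Cl₂/Cl⁻ couple is reduced (cathode); E°cell = +1.355 − (−0.408) = +1.763 V with n = 2.
At equilibrium E = 0, so log K = nE°cell / 0.0592 = (2)(+1.763) / 0.0592 = 59.6.

log K = 59.6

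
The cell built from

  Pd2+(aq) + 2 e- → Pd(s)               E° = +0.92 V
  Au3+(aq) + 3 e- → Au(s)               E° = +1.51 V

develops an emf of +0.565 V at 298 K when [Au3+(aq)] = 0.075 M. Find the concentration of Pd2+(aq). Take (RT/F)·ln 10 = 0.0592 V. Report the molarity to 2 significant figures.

The Au³⁺/Au couple has the larger reduction potential, so it is the cathode: E°cell = +1.51 − (+0.92) = +0.59 V and n = 6.
Since E = E° − (0.0592/n)·log Q, log Q = n(E° − E)/0.0592 = 2.534.
The balanced reaction is 2 Au3+(aq) + 3 Pd(s) → 2 Au(s) + 3 Pd2+(aq), so Q = [Pd2+(aq)]^3 / [Au3+(aq)]^2.
Solving for the unknown gives log [Pd2+(aq)] = 0.095, so [Pd2+(aq)] ≈ 1.2 M.

1.2 M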